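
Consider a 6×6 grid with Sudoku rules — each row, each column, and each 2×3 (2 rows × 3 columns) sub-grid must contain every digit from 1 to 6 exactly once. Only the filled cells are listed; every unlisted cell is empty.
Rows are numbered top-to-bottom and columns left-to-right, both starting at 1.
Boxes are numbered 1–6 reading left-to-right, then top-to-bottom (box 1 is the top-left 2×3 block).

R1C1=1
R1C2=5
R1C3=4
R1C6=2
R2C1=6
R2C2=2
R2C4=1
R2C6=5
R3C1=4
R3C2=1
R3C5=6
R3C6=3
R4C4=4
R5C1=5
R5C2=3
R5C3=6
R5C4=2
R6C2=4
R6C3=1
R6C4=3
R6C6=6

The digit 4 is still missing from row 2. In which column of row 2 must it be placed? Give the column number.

5

Consider where 4 can go in row 2.
R2C3 is out (column 3 already has a 4).
So the only cell in row 2 that can hold 4 is R2C5.
That is column 5.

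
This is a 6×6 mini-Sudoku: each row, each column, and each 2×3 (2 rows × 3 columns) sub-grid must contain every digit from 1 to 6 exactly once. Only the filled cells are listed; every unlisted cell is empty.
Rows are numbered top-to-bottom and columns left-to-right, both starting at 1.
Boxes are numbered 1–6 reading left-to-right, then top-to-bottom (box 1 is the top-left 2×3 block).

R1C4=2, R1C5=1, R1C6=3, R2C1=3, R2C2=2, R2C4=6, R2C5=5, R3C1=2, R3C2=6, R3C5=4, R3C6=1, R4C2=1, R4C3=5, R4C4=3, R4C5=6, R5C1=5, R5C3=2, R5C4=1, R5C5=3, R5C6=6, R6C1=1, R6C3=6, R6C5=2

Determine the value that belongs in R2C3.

Cell R2C3 itself could take any of {1, 4} by direct elimination.
Consider where 1 can go in box 1.
R1C1 is out (row 1 already has a 1).
R1C2 is out (row 1 already has a 1).
R1C3 is out (row 1 already has a 1).
So the only cell in box 1 that can hold 1 is R2C3.
Therefore R2C3 = 1.

1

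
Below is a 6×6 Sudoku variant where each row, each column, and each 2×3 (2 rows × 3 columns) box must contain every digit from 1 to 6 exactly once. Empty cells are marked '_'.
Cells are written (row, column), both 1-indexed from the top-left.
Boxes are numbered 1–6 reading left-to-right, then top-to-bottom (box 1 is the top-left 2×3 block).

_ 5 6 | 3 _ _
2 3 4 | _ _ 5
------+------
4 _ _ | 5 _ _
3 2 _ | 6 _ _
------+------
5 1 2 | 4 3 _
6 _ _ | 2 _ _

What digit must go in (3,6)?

3

Cell (3,6) itself could take any of {1, 2, 3} by direct elimination.
Consider where 3 can go in column 6.
(1,6) is out (row 1 already has a 3).
(4,6) is out (row 4 already has a 3).
(5,6) is out (row 5 already has a 3).
(6,6) is out (box 6 already has a 3).
So the only cell in column 6 that can hold 3 is (3,6).
Therefore (3,6) = 3.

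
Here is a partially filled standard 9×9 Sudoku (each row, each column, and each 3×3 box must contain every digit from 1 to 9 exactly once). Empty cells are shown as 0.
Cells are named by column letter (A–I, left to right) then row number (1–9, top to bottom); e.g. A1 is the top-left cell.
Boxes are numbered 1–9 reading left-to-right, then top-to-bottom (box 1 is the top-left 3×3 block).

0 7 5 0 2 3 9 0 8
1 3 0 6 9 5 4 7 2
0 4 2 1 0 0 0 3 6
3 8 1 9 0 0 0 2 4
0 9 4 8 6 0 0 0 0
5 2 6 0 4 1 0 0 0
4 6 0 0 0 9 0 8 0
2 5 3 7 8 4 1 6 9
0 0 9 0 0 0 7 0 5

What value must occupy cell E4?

Cell E4 itself could take any of {5, 7} by direct elimination.
Consider where 5 can go in box 5.
F4 is out (column F already has a 5).
F5 is out (column F already has a 5).
D6 is out (row 6 already has a 5).
So the only cell in box 5 that can hold 5 is E4.
Therefore E4 = 5.

5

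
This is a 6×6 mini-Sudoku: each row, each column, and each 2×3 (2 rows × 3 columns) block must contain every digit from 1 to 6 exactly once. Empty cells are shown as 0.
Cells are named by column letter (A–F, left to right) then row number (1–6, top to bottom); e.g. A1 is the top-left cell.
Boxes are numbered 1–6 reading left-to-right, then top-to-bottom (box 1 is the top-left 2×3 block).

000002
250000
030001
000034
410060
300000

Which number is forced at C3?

Cell C3 itself could take any of {2, 4, 5, 6} by direct elimination.
Consider where 4 can go in box 3.
A3 is out (column A already has a 4).
A4 is out (row 4 already has a 4).
B4 is out (row 4 already has a 4).
C4 is out (row 4 already has a 4).
So the only cell in box 3 that can hold 4 is C3.
Therefore C3 = 4.

4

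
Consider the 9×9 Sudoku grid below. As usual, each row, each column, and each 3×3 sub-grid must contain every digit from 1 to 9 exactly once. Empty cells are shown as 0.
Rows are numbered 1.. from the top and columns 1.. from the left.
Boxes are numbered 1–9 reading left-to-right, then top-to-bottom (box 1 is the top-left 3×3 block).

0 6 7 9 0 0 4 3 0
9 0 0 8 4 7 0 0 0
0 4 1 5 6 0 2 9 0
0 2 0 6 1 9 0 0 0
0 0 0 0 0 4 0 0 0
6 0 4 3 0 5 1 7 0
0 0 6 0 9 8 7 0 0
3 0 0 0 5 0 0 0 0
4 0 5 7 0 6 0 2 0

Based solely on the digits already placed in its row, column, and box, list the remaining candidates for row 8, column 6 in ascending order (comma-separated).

1,2

Row 8 already contains {3, 5}.
Column 6 already contains {4, 5, 6, 7, 8, 9}.
Its 3×3 block (box 8) already contains {5, 6, 7, 8, 9}.
Removing those from 1–9 leaves {1, 2} as the candidates for row 8, column 6.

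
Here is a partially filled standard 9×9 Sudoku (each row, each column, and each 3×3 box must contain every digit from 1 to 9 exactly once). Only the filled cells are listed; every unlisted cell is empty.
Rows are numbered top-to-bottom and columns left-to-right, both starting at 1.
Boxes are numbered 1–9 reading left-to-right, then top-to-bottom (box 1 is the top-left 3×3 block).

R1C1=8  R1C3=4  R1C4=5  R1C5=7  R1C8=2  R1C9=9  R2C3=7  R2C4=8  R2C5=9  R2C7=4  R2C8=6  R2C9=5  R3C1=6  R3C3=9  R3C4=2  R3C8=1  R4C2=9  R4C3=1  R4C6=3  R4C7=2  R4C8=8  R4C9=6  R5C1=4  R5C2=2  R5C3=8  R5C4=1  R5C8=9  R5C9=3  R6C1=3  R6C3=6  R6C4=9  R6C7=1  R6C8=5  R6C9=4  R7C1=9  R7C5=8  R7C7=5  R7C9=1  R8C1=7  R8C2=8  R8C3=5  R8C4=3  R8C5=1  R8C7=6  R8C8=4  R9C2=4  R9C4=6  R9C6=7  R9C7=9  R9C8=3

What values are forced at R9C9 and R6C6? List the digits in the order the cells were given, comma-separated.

8,8

For R9C9:
  Consider where 8 can go in row 9.
  R9C1 is out (column 1 already has a 8).
  R9C3 is out (column 3 already has a 8).
  R9C5 is out (column 5 already has a 8).
  So the only cell in row 9 that can hold 8 is R9C9.
  So R9C9 = 8.
For R6C6:
  Consider where 8 can go in column 6.
  R1C6 is out (row 1 already has a 8). R2C6 is out (row 2 already has a 8). R3C6 is out (box 2 already has a 8). R5C6 is out (row 5 already has a 8). The remaining empty cells in column 6 are similarly blocked.
  So the only cell in column 6 that can hold 8 is R6C6.
  So R6C6 = 8.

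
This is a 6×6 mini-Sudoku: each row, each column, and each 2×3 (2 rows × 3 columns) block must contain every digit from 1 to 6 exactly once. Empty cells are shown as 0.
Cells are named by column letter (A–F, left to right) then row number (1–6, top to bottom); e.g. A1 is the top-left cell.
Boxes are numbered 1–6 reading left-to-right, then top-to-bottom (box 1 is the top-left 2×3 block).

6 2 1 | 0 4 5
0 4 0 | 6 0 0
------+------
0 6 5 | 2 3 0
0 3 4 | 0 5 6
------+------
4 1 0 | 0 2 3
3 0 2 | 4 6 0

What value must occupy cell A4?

2

Cell A4 itself could take any of {1, 2} by direct elimination.
Consider where 2 can go in column A.
A2 is out (box 1 already has a 2).
A3 is out (row 3 already has a 2).
So the only cell in column A that can hold 2 is A4.
Therefore A4 = 2.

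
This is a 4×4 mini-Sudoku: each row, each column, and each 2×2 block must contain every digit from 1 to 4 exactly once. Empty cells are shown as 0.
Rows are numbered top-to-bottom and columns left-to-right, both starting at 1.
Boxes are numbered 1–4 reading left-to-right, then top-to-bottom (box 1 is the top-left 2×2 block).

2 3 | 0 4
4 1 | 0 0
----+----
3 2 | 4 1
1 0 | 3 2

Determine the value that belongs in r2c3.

2

Row 2 already contains {1, 4}.
Column 3 already contains {3, 4}.
Its 2×2 block (box 2) already contains {4}.
The only value from 1–4 not eliminated is 2, so r2c3 = 2.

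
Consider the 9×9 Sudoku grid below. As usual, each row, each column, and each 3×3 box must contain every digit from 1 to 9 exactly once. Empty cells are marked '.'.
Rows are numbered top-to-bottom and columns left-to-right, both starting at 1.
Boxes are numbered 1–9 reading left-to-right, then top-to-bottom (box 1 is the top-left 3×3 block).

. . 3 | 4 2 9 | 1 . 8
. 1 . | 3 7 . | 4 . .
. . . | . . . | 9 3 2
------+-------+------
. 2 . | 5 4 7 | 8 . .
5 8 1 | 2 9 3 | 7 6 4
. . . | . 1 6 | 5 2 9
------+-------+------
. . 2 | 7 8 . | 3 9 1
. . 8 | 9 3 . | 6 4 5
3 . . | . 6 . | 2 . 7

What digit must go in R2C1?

Cell R2C1 itself could take any of {2, 6, 8, 9} by direct elimination.
Consider where 2 can go in column 1.
R1C1 is out (row 1 already has a 2). R3C1 is out (row 3 already has a 2). R4C1 is out (row 4 already has a 2). R6C1 is out (row 6 already has a 2). The remaining empty cells in column 1 are similarly blocked.
So the only cell in column 1 that can hold 2 is R2C1.
Therefore R2C1 = 2.

2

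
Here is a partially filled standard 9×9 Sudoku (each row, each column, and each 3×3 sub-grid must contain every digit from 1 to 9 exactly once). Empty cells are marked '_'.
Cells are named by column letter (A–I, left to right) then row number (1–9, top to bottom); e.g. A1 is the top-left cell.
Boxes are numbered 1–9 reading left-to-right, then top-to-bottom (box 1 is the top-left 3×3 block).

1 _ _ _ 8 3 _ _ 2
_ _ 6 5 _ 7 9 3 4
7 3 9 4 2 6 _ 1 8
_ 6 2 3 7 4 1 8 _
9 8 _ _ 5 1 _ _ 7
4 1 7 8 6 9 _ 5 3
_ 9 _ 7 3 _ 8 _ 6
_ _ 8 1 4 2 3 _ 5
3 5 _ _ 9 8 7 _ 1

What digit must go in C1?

Cell C1 itself could take any of {4, 5} by direct elimination.
Consider where 5 can go in column C.
C5 is out (row 5 already has a 5).
C7 is out (box 7 already has a 5).
C9 is out (row 9 already has a 5).
So the only cell in column C that can hold 5 is C1.
Therefore C1 = 5.

5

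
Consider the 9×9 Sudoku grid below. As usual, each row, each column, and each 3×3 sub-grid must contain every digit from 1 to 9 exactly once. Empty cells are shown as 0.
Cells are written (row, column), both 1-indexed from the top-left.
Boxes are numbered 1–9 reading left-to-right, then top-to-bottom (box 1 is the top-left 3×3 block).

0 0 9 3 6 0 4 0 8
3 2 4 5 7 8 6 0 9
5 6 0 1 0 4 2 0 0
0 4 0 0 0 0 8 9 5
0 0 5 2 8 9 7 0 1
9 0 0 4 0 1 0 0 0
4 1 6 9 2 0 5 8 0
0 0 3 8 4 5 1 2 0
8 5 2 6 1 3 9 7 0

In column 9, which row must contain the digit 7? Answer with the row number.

3

Consider where 7 can go in column 9.
(6,9) is out (box 6 already has a 7).
(7,9) is out (box 9 already has a 7).
(8,9) is out (box 9 already has a 7).
(9,9) is out (row 9 already has a 7).
So the only cell in column 9 that can hold 7 is (3,9).
That is row 3.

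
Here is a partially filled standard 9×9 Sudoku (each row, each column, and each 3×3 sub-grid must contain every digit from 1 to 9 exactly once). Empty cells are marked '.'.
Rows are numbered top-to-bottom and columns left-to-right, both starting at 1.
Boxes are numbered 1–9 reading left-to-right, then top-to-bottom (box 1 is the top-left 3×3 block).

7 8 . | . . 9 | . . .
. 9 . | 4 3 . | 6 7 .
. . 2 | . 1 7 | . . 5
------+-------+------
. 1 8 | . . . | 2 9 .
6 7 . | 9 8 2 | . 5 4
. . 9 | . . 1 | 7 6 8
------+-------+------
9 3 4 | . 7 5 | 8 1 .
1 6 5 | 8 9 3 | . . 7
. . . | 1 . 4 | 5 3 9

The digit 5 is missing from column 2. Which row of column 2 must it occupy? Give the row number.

6

Consider where 5 can go in column 2.
R3C2 is out (row 3 already has a 5).
R9C2 is out (row 9 already has a 5).
So the only cell in column 2 that can hold 5 is R6C2.
That is row 6.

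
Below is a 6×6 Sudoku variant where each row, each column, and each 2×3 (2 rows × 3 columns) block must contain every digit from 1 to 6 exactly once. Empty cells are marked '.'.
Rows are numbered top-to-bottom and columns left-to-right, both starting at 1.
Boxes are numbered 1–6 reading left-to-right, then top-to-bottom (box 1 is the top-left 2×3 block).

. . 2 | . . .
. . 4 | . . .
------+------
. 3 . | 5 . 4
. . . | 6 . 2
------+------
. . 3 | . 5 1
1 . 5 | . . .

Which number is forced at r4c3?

Row 4 already contains {2, 6}.
Column 3 already contains {2, 3, 4, 5}.
Its 2×3 block (box 3) already contains {3}.
The only value from 1–6 not eliminated is 1, so r4c3 = 1.

1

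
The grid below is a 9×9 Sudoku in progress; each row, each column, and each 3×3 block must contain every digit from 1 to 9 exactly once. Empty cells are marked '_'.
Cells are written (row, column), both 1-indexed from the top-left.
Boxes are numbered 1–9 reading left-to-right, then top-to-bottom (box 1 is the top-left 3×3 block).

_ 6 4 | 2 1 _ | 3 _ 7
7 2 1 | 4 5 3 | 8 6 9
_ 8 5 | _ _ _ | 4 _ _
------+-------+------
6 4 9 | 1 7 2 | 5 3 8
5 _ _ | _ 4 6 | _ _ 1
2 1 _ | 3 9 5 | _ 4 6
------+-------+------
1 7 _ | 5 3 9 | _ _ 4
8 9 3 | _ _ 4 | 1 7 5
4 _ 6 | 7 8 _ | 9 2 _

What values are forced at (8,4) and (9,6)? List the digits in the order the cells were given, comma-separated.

For (8,4):
  Row 8 already contains {1, 3, 4, 5, 7, 8, 9}.
  Column 4 already contains {1, 2, 3, 4, 5, 7}.
  Its 3×3 block (box 8) already contains {3, 4, 5, 7, 8, 9}.
  The only value from 1–9 not eliminated is 6, so (8,4) = 6.
For (9,6):
  Row 9 already contains {2, 4, 6, 7, 8, 9}.
  Column 6 already contains {2, 3, 4, 5, 6, 9}.
  Its 3×3 block (box 8) already contains {3, 4, 5, 7, 8, 9}.
  The only value from 1–9 not eliminated is 1, so (9,6) = 1.

6,1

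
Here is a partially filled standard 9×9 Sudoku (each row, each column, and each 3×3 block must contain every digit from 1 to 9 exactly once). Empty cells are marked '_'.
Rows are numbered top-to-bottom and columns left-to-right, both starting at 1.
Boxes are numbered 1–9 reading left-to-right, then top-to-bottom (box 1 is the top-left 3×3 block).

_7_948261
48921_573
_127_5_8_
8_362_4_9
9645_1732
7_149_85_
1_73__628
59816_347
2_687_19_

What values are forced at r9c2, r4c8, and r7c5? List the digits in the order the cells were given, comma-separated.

For r9c2:
  Consider where 3 can go in box 7.
  r7c2 is out (row 7 already has a 3).
  So the only cell in box 7 that can hold 3 is r9c2.
  So r9c2 = 3.
For r4c8:
  Row 4 already contains {2, 3, 4, 6, 8, 9}.
  Column 8 already contains {2, 3, 4, 5, 6, 7, 8, 9}.
  Its 3×3 block (box 6) already contains {2, 3, 4, 5, 7, 8, 9}.
  The only value from 1–9 not eliminated is 1, so r4c8 = 1.
For r7c5:
  Row 7 already contains {1, 2, 3, 6, 7, 8}.
  Column 5 already contains {1, 2, 4, 6, 7, 9}.
  Its 3×3 block (box 8) already contains {1, 3, 6, 7, 8}.
  The only value from 1–9 not eliminated is 5, so r7c5 = 5.

3,1,5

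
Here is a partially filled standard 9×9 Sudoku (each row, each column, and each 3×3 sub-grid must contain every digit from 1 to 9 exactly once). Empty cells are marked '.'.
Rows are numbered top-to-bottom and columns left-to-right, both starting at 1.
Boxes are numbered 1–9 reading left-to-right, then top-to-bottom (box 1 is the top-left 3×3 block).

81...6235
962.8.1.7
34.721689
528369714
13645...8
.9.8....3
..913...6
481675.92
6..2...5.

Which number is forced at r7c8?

Cell r7c8 itself could take any of {4, 7} by direct elimination.
Consider where 7 can go in box 9.
r7c7 is out (column 7 already has a 7).
r8c7 is out (row 8 already has a 7).
r9c7 is out (column 7 already has a 7).
r9c9 is out (column 9 already has a 7).
So the only cell in box 9 that can hold 7 is r7c8.
Therefore r7c8 = 7.

7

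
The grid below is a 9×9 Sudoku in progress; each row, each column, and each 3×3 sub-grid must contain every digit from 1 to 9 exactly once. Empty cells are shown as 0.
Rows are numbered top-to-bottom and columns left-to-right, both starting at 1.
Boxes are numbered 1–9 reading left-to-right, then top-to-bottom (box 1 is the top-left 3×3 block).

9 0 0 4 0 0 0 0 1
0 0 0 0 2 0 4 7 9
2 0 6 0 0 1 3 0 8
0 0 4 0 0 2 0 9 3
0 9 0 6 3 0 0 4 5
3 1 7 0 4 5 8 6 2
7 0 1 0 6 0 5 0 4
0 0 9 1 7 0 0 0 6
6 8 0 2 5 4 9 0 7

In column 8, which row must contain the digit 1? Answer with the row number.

Consider where 1 can go in column 8.
r1c8 is out (row 1 already has a 1).
r3c8 is out (row 3 already has a 1).
r7c8 is out (row 7 already has a 1).
r8c8 is out (row 8 already has a 1).
So the only cell in column 8 that can hold 1 is r9c8.
That is row 9.

9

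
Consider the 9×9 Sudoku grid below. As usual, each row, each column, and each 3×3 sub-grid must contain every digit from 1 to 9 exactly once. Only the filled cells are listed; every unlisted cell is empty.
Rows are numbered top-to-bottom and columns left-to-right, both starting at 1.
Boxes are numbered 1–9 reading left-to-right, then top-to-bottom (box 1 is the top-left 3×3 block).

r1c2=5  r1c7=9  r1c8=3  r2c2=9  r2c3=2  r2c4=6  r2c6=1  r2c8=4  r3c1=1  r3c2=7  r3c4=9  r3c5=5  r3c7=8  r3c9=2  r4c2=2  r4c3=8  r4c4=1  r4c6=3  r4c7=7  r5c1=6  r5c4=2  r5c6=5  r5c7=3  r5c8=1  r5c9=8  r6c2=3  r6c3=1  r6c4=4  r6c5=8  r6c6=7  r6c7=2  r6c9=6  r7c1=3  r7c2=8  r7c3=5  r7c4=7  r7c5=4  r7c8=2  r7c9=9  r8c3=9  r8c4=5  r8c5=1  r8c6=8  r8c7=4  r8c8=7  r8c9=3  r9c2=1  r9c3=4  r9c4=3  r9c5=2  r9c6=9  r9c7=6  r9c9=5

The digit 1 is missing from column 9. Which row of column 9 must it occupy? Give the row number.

Consider where 1 can go in column 9.
r2c9 is out (row 2 already has a 1).
r4c9 is out (row 4 already has a 1).
So the only cell in column 9 that can hold 1 is r1c9.
That is row 1.

1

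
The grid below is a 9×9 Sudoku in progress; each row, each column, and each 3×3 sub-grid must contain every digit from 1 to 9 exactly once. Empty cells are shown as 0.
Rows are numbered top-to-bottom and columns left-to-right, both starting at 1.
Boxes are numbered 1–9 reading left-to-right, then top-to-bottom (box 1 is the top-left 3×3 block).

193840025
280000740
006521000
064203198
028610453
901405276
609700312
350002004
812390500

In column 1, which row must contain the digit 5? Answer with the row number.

Consider where 5 can go in column 1.
R3C1 is out (row 3 already has a 5).
R5C1 is out (row 5 already has a 5).
So the only cell in column 1 that can hold 5 is R4C1.
That is row 4.

4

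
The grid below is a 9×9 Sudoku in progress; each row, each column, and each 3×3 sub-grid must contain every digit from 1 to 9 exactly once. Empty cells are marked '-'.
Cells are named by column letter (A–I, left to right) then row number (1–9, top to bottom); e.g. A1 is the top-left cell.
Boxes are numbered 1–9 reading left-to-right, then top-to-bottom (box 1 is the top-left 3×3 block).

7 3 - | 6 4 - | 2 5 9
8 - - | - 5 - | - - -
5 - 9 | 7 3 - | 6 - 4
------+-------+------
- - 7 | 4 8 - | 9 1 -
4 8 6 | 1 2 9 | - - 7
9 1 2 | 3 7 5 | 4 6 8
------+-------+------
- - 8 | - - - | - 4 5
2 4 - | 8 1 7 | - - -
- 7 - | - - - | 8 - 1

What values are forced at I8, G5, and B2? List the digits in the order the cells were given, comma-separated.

For I8:
  Consider where 6 can go in column I.
  I2 is out (box 3 already has a 6).
  I4 is out (box 6 already has a 6).
  So the only cell in column I that can hold 6 is I8.
  So I8 = 6.
For G5:
  Consider where 5 can go in column G.
  G2 is out (row 2 already has a 5).
  G7 is out (row 7 already has a 5).
  G8 is out (box 9 already has a 5).
  So the only cell in column G that can hold 5 is G5.
  So G5 = 5.
For B2:
  Consider where 6 can go in box 1.
  C1 is out (row 1 already has a 6).
  C2 is out (column C already has a 6).
  B3 is out (row 3 already has a 6).
  So the only cell in box 1 that can hold 6 is B2.
  So B2 = 6.

6,5,6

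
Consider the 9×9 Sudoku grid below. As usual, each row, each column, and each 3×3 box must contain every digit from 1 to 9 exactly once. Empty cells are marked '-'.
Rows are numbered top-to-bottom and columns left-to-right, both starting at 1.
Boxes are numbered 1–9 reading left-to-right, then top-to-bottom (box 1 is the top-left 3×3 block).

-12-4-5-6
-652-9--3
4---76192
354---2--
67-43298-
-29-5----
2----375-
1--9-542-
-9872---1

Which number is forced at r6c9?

4

Cell r6c9 itself could take any of {4, 7} by direct elimination.
Consider where 4 can go in column 9.
r4c9 is out (row 4 already has a 4).
r5c9 is out (row 5 already has a 4).
r7c9 is out (box 9 already has a 4).
r8c9 is out (row 8 already has a 4).
So the only cell in column 9 that can hold 4 is r6c9.
Therefore r6c9 = 4.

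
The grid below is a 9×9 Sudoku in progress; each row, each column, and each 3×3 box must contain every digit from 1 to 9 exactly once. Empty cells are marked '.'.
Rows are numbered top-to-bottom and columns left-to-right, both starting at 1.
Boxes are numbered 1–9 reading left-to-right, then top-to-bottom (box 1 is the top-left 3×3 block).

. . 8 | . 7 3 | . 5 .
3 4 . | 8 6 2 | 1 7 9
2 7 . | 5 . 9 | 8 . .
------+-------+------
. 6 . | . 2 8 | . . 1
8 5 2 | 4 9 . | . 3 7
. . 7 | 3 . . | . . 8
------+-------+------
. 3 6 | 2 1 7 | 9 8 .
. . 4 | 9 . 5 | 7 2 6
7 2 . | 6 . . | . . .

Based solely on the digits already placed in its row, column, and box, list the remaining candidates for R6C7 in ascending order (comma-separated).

2,4,5,6

Row 6 already contains {3, 7, 8}.
Column 7 already contains {1, 7, 8, 9}.
Its 3×3 block (box 6) already contains {1, 3, 7, 8}.
Removing those from 1–9 leaves {2, 4, 5, 6} as the candidates for R6C7.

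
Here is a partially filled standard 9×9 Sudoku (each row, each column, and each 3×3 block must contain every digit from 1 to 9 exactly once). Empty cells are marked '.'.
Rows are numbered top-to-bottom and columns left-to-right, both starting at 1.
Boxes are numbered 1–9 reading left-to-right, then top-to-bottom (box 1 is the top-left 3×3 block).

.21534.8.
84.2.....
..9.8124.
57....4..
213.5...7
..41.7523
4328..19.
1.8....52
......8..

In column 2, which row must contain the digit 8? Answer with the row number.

6

Consider where 8 can go in column 2.
R3C2 is out (row 3 already has a 8).
R8C2 is out (row 8 already has a 8).
R9C2 is out (row 9 already has a 8).
So the only cell in column 2 that can hold 8 is R6C2.
That is row 6.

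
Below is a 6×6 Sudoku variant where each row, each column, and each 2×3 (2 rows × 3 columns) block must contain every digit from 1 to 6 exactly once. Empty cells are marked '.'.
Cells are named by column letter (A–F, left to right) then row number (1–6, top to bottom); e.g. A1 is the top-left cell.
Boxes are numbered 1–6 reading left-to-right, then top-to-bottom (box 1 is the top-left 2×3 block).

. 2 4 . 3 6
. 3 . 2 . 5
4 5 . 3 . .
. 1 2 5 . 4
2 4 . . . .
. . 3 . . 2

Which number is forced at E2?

Cell E2 itself could take any of {1, 4} by direct elimination.
Consider where 4 can go in box 2.
D1 is out (row 1 already has a 4).
So the only cell in box 2 that can hold 4 is E2.
Therefore E2 = 4.

4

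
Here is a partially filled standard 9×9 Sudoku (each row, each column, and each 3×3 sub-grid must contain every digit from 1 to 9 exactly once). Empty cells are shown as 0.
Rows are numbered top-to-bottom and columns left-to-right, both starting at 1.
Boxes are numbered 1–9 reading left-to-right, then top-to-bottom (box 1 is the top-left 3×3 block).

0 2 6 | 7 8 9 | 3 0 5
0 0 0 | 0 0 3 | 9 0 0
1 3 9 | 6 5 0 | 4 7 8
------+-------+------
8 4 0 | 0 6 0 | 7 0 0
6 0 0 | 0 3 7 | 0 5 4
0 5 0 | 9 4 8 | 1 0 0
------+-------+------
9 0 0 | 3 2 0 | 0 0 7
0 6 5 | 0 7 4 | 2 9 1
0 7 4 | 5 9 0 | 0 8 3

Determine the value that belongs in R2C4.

Cell R2C4 itself could take any of {1, 2, 4} by direct elimination.
Consider where 4 can go in box 2.
R2C5 is out (column 5 already has a 4).
R3C6 is out (row 3 already has a 4).
So the only cell in box 2 that can hold 4 is R2C4.
Therefore R2C4 = 4.

4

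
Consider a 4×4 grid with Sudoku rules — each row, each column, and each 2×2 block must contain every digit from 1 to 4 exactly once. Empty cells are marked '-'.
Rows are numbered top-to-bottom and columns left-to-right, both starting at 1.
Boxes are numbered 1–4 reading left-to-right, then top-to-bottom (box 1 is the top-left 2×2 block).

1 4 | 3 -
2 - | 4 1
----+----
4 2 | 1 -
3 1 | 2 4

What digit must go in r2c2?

3

Row 2 already contains {1, 2, 4}.
Column 2 already contains {1, 2, 4}.
Its 2×2 block (box 1) already contains {1, 2, 4}.
The only value from 1–4 not eliminated is 3, so r2c2 = 3.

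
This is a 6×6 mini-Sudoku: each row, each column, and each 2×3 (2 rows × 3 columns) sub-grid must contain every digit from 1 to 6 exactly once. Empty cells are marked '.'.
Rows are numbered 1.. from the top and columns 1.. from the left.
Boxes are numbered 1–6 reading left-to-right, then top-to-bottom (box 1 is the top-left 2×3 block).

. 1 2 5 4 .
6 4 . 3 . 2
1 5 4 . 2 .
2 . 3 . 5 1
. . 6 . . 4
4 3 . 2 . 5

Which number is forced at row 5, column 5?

3

Cell row 5, column 5 itself could take any of {1, 3} by direct elimination.
Consider where 3 can go in column 5.
row 2, column 5 is out (row 2 already has a 3).
row 6, column 5 is out (row 6 already has a 3).
So the only cell in column 5 that can hold 3 is row 5, column 5.
Therefore row 5, column 5 = 3.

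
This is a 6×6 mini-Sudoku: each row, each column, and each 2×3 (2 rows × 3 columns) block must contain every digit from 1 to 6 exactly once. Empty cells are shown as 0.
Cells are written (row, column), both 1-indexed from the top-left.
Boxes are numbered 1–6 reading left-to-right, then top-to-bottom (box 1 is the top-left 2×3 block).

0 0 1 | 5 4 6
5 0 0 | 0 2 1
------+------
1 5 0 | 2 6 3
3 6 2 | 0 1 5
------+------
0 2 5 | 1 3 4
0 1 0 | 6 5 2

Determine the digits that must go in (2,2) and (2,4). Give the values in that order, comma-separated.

For (2,2):
  Consider where 4 can go in column 2.
  (1,2) is out (row 1 already has a 4).
  So the only cell in column 2 that can hold 4 is (2,2).
  So (2,2) = 4.
For (2,4):
  Row 2 already contains {1, 2, 5}.
  Column 4 already contains {1, 2, 5, 6}.
  Its 2×3 block (box 2) already contains {1, 2, 4, 5, 6}.
  The only value from 1–6 not eliminated is 3, so (2,4) = 3.

4,3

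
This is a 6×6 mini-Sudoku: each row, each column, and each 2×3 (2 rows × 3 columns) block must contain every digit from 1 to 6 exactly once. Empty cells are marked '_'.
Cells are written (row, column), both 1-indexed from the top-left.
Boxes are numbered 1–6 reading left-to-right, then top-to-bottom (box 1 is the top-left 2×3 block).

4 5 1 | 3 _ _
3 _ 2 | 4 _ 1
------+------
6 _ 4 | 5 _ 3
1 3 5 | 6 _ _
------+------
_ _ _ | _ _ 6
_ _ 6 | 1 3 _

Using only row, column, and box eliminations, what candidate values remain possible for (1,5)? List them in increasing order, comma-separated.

2,6

Row 1 already contains {1, 3, 4, 5}.
Column 5 already contains {3}.
Its 2×3 block (box 2) already contains {1, 3, 4}.
Removing those from 1–6 leaves {2, 6} as the candidates for (1,5).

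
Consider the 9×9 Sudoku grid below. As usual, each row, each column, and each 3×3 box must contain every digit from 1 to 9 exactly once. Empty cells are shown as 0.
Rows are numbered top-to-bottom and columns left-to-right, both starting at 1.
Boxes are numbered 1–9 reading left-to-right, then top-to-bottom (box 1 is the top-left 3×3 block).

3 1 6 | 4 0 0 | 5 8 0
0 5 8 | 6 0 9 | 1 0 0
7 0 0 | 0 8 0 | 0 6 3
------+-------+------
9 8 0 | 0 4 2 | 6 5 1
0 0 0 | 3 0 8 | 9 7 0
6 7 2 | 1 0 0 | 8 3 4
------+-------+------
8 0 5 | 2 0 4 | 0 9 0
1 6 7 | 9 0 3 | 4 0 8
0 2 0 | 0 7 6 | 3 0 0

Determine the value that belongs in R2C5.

Cell R2C5 itself could take any of {2, 3} by direct elimination.
Consider where 3 can go in box 2.
R1C5 is out (row 1 already has a 3).
R1C6 is out (row 1 already has a 3).
R3C4 is out (row 3 already has a 3).
R3C6 is out (row 3 already has a 3).
So the only cell in box 2 that can hold 3 is R2C5.
Therefore R2C5 = 3.

3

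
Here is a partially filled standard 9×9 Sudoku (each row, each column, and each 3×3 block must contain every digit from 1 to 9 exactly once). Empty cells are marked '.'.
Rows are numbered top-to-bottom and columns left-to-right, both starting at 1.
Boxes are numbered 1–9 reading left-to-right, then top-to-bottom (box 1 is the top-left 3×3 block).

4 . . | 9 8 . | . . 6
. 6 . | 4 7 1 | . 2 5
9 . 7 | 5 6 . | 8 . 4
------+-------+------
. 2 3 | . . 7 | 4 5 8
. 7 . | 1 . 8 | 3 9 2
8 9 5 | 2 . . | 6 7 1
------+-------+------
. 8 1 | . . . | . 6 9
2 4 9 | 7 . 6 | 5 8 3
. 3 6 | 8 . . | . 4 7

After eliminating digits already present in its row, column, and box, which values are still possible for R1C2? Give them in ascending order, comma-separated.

1,5

Row 1 already contains {4, 6, 8, 9}.
Column 2 already contains {2, 3, 4, 6, 7, 8, 9}.
Its 3×3 block (box 1) already contains {4, 6, 7, 9}.
Removing those from 1–9 leaves {1, 5} as the candidates for R1C2.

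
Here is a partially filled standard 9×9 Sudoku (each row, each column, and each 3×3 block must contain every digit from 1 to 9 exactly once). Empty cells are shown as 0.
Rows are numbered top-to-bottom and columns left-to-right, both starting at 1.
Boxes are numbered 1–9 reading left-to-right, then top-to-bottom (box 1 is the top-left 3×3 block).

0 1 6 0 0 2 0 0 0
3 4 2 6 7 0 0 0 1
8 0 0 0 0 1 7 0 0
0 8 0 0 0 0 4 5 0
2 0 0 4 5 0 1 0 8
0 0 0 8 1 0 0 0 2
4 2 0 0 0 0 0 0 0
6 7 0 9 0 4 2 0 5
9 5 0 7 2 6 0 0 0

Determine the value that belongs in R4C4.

Cell R4C4 itself could take any of {2, 3} by direct elimination.
Consider where 2 can go in row 4.
R4C1 is out (column 1 already has a 2).
R4C3 is out (column 3 already has a 2).
R4C5 is out (column 5 already has a 2).
R4C6 is out (column 6 already has a 2).
R4C9 is out (column 9 already has a 2).
So the only cell in row 4 that can hold 2 is R4C4.
Therefore R4C4 = 2.

2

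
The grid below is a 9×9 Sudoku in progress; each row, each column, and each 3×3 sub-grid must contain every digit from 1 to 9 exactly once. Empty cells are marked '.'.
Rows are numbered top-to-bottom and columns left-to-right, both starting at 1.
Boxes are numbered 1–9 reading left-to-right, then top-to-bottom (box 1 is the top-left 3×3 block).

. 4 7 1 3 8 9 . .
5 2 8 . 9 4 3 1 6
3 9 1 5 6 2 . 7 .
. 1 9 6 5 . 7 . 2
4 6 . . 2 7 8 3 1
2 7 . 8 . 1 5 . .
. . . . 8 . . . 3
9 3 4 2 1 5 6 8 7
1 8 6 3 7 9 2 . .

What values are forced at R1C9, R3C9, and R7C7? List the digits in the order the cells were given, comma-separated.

For R1C9:
  Row 1 already contains {1, 3, 4, 7, 8, 9}.
  Column 9 already contains {1, 2, 3, 6, 7}.
  Its 3×3 block (box 3) already contains {1, 3, 6, 7, 9}.
  The only value from 1–9 not eliminated is 5, so R1C9 = 5.
For R3C9:
  Consider where 8 can go in row 3.
  R3C7 is out (column 7 already has a 8).
  So the only cell in row 3 that can hold 8 is R3C9.
  So R3C9 = 8.
For R7C7:
  Consider where 1 can go in column 7.
  R3C7 is out (row 3 already has a 1).
  So the only cell in column 7 that can hold 1 is R7C7.
  So R7C7 = 1.

5,8,1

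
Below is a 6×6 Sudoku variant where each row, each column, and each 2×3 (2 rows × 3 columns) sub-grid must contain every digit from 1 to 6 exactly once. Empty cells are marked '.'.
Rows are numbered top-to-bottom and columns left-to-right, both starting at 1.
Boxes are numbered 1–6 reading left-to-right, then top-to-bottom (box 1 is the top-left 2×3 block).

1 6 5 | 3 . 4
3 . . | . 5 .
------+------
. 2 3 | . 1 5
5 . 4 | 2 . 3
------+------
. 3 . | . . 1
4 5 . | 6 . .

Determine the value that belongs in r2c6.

6

Cell r2c6 itself could take any of {2, 6} by direct elimination.
Consider where 6 can go in column 6.
r6c6 is out (row 6 already has a 6).
So the only cell in column 6 that can hold 6 is r2c6.
Therefore r2c6 = 6.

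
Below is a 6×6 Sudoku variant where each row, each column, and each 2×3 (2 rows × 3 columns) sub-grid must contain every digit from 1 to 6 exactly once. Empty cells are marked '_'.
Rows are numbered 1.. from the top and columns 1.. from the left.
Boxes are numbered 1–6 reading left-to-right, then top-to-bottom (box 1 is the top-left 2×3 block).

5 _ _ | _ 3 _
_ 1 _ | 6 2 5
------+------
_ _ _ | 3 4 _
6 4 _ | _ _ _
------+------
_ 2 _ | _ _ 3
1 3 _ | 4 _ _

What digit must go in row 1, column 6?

Cell row 1, column 6 itself could take any of {1, 4} by direct elimination.
Consider where 4 can go in column 6.
row 3, column 6 is out (row 3 already has a 4).
row 4, column 6 is out (row 4 already has a 4).
row 6, column 6 is out (row 6 already has a 4).
So the only cell in column 6 that can hold 4 is row 1, column 6.
Therefore row 1, column 6 = 4.

4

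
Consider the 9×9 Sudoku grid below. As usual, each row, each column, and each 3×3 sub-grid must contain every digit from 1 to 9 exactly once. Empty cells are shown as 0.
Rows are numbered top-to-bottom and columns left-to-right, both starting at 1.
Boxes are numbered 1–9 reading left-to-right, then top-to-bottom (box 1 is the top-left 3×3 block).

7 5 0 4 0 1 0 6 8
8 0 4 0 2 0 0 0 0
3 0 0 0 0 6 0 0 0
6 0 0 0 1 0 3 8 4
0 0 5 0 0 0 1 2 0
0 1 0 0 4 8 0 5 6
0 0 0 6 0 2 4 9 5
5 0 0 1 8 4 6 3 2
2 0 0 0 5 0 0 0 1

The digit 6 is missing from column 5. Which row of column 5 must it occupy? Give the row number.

5

Consider where 6 can go in column 5.
r1c5 is out (row 1 already has a 6).
r3c5 is out (row 3 already has a 6).
r7c5 is out (row 7 already has a 6).
So the only cell in column 5 that can hold 6 is r5c5.
That is row 5.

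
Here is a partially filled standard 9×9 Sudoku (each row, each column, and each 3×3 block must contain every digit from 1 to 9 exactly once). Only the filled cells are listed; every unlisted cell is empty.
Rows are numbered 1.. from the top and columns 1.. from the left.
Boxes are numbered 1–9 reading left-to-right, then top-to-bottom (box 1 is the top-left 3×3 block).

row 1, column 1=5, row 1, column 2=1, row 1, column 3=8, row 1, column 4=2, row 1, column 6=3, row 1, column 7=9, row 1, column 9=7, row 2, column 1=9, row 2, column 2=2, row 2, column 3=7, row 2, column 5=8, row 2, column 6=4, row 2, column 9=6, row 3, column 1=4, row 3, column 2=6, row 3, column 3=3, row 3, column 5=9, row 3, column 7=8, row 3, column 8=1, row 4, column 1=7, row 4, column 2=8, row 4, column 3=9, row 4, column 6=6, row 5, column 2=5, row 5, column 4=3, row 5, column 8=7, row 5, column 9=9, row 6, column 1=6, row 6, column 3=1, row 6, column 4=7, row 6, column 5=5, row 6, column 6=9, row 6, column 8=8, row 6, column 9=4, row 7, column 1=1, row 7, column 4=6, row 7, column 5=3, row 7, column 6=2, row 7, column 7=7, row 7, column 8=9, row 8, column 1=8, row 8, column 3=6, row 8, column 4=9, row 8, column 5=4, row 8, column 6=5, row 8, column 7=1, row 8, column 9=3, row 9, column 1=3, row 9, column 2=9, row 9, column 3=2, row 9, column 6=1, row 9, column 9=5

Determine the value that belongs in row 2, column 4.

1

Cell row 2, column 4 itself could take any of {1, 5} by direct elimination.
Consider where 1 can go in row 2.
row 2, column 7 is out (column 7 already has a 1).
row 2, column 8 is out (column 8 already has a 1).
So the only cell in row 2 that can hold 1 is row 2, column 4.
Therefore row 2, column 4 = 1.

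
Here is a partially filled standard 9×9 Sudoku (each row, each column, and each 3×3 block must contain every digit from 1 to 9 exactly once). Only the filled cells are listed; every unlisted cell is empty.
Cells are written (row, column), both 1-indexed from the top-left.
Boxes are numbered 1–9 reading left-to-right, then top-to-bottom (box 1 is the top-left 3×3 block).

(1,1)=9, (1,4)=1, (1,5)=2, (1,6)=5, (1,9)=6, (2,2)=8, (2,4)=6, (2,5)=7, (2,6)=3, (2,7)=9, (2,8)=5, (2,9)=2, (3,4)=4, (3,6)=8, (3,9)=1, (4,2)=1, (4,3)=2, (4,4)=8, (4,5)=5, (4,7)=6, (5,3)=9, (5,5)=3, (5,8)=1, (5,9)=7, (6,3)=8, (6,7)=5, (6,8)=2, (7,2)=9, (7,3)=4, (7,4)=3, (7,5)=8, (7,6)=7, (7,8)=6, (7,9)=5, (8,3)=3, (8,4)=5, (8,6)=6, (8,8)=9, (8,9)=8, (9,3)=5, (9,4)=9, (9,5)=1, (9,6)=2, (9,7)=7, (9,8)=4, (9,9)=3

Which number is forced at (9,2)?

6

Row 9 already contains {1, 2, 3, 4, 5, 7, 9}.
Column 2 already contains {1, 8, 9}.
Its 3×3 block (box 7) already contains {3, 4, 5, 9}.
The only value from 1–9 not eliminated is 6, so (9,2) = 6.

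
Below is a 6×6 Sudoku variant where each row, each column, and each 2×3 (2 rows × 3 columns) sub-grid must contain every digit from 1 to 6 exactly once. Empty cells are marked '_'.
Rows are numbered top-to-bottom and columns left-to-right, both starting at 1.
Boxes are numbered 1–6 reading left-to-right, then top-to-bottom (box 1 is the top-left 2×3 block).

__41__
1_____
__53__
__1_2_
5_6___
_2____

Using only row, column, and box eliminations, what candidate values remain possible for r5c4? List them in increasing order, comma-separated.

2,4

Row 5 already contains {5, 6}.
Column 4 already contains {1, 3}.
Its 2×3 block (box 6) already contains {}.
Removing those from 1–6 leaves {2, 4} as the candidates for r5c4.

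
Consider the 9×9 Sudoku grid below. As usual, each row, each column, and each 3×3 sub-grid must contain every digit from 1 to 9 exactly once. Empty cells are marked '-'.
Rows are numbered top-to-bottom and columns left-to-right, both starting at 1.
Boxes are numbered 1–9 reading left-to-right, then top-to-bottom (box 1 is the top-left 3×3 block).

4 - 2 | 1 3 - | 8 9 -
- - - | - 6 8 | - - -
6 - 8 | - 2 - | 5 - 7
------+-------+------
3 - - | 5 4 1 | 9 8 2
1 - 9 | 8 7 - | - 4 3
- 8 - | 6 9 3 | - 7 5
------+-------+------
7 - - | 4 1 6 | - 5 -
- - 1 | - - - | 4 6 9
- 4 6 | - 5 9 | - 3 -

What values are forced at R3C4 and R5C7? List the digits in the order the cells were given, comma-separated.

9,6

For R3C4:
  Row 3 already contains {2, 5, 6, 7, 8}.
  Column 4 already contains {1, 4, 5, 6, 8}.
  Its 3×3 block (box 2) already contains {1, 2, 3, 6, 8}.
  The only value from 1–9 not eliminated is 9, so R3C4 = 9.
For R5C7:
  Row 5 already contains {1, 3, 4, 7, 8, 9}.
  Column 7 already contains {4, 5, 8, 9}.
  Its 3×3 block (box 6) already contains {2, 3, 4, 5, 7, 8, 9}.
  The only value from 1–9 not eliminated is 6, so R5C7 = 6.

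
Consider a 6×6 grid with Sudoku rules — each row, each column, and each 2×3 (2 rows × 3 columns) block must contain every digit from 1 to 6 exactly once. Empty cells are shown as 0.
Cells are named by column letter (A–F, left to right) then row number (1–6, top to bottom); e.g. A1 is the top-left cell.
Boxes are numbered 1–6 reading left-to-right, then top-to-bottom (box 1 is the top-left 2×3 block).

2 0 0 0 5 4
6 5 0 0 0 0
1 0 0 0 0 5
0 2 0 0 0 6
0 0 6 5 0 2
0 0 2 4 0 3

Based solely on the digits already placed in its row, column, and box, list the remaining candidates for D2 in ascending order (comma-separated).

1,2,3

Row 2 already contains {5, 6}.
Column D already contains {4, 5}.
Its 2×3 block (box 2) already contains {4, 5}.
Removing those from 1–6 leaves {1, 2, 3} as the candidates for D2.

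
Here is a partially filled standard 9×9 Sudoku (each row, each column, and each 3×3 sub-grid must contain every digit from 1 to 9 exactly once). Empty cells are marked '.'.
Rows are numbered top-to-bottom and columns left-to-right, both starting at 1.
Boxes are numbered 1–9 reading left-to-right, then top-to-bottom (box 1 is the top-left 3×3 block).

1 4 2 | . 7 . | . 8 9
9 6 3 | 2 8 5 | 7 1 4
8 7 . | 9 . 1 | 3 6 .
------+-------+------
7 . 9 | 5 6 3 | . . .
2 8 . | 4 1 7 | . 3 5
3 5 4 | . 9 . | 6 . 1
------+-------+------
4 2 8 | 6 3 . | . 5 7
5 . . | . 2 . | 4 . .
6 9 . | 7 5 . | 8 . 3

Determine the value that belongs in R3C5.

Row 3 already contains {1, 3, 6, 7, 8, 9}.
Column 5 already contains {1, 2, 3, 5, 6, 7, 8, 9}.
Its 3×3 block (box 2) already contains {1, 2, 5, 7, 8, 9}.
The only value from 1–9 not eliminated is 4, so R3C5 = 4.

4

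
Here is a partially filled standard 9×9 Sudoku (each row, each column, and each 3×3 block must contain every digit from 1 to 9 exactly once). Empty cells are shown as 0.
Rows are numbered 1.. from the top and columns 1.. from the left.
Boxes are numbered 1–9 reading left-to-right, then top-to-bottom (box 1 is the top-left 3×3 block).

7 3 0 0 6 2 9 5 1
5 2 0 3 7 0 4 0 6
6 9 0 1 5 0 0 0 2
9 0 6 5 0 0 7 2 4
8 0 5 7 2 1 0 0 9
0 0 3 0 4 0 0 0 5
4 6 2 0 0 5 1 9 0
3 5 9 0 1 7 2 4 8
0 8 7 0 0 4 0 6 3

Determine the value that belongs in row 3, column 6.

8

Row 3 already contains {1, 2, 5, 6, 9}.
Column 6 already contains {1, 2, 4, 5, 7}.
Its 3×3 block (box 2) already contains {1, 2, 3, 5, 6, 7}.
The only value from 1–9 not eliminated is 8, so row 3, column 6 = 8.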